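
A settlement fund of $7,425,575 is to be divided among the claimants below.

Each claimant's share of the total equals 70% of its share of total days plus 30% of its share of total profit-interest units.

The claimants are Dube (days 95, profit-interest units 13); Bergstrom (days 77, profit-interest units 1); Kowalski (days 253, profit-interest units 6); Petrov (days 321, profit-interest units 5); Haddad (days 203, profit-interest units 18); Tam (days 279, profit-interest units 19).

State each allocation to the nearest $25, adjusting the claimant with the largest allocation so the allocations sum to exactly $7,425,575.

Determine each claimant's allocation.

Dube: $869,200; Bergstrom: $361,850; Kowalski: $1,286,475; Petrov: $1,538,375; Haddad: $1,506,000; Tam: $1,863,675

Totals — days 1,228, profit-interest units 62.
Combined weights (70% days + 30% profit-interest units): Dube 0.1171; Bergstrom 0.0487; Kowalski 0.1733; Petrov 0.2072; Haddad 0.2028; Tam 0.2510.
Proportional shares: Dube 869,210.49; Bergstrom 361,857.31; Kowalski 1,286,484.57; Petrov 1,538,386.11; Haddad 1,506,006.01; Tam 1,863,630.51.
After rounding ($25): Dube $869,200; Bergstrom $361,850; Kowalski $1,286,475; Petrov $1,538,375; Haddad $1,506,000; Tam $1,863,625. Sum = $7,425,525.
Difference $7,425,575 − $7,425,525 = +$50 applied to largest allocation (Tam): Tam becomes $1,863,675.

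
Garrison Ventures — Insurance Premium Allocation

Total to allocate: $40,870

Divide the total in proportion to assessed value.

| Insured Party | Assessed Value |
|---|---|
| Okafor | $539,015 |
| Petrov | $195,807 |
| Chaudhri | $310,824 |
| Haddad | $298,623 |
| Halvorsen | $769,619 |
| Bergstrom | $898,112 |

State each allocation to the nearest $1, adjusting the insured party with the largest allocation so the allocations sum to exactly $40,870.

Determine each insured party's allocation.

Combined assessed value = 3,012,000.
Proportional shares: Okafor 539,015/3,012,000 × $40,870 = 7,313.93; Petrov 195,807/3,012,000 × $40,870 = 2,656.92; Chaudhri 310,824/3,012,000 × $40,870 = 4,217.59; Haddad 298,623/3,012,000 × $40,870 = 4,052.03; Halvorsen 769,619/3,012,000 × $40,870 = 10,443.00; Bergstrom 898,112/3,012,000 × $40,870 = 12,186.53.
Rounded to nearest $1: Okafor $7,314; Petrov $2,657; Chaudhri $4,218; Haddad $4,052; Halvorsen $10,443; Bergstrom $12,187. Sum = $40,871.
Difference $40,870 − $40,871 = −$1 applied to largest allocation (Bergstrom): Bergstrom becomes $12,186.

Okafor: $7,314 | Petrov: $2,657 | Chaudhri: $4,218 | Haddad: $4,052 | Halvorsen: $10,443 | Bergstrom: $12,186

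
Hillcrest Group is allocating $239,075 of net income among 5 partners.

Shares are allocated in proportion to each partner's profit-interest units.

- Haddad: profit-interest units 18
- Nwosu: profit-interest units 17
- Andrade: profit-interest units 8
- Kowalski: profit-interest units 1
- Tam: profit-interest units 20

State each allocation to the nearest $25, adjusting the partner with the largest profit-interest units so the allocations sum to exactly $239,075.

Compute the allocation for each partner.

Total profit-interest units = 64.
Raw shares: Haddad 18/64 × $239,075 = 67,239.84; Nwosu 17/64 × $239,075 = 63,504.30; Andrade 8/64 × $239,075 = 29,884.38; Kowalski 1/64 × $239,075 = 3,735.55; Tam 20/64 × $239,075 = 74,710.94.
Rounded to nearest $25: Haddad $67,250; Nwosu $63,500; Andrade $29,875; Kowalski $3,725; Tam $74,700. Sum = $239,050.
Difference $239,075 − $239,050 = +$25 applied to largest profit-interest units (Tam): Tam becomes $74,725.

Haddad: $67,250 | Nwosu: $63,500 | Andrade: $29,875 | Kowalski: $3,725 | Tam: $74,725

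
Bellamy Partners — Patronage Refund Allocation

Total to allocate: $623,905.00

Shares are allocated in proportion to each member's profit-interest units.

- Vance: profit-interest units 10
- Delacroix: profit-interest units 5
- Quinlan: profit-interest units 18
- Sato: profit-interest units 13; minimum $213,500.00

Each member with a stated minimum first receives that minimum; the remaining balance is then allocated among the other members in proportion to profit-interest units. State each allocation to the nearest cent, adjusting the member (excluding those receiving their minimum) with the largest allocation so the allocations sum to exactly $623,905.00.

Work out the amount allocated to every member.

Vance: $124,365.15 · Delacroix: $62,182.58 · Quinlan: $223,857.27 · Sato: $213,500.00

Minimums first: Sato $213,500.00. Remaining pool $410,405.00.
Remaining pool split over remaining profit-interest units 33: Vance 124,365.1515 → $124,365.15; Delacroix 62,182.5758 → $62,182.58; Quinlan 223,857.2727 → $223,857.27.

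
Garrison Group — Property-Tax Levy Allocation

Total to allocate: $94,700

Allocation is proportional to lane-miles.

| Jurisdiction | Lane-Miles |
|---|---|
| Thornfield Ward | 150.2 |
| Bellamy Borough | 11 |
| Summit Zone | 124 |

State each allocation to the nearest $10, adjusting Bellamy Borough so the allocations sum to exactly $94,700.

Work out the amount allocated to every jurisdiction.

Thornfield Ward: $49,870 | Bellamy Borough: $3,660 | Summit Zone: $41,170

Total lane-miles = 285.2.
Proportional shares: Thornfield Ward 150.2/285.2 × $94,700 = 49,873.56; Bellamy Borough 11/285.2 × $94,700 = 3,652.52; Summit Zone 124/285.2 × $94,700 = 41,173.91.
After rounding ($10): Thornfield Ward $49,870; Bellamy Borough $3,650; Summit Zone $41,170. Sum = $94,690.
Difference $94,700 − $94,690 = +$10 applied to Bellamy Borough: Bellamy Borough becomes $3,660.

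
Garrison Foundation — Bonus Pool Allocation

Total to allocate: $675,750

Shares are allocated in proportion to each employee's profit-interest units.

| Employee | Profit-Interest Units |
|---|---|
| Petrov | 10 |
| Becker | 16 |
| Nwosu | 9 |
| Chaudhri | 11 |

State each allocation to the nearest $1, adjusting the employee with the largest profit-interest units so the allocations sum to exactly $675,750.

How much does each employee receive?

Petrov: $146,902; Becker: $235,044; Nwosu: $132,212; Chaudhri: $161,592

Combined profit-interest units = 46.
Raw shares: Petrov 10/46 × $675,750 = 146,902.17; Becker 16/46 × $675,750 = 235,043.48; Nwosu 9/46 × $675,750 = 132,211.96; Chaudhri 11/46 × $675,750 = 161,592.39.
Rounded to nearest $1: Petrov $146,902; Becker $235,043; Nwosu $132,212; Chaudhri $161,592. Sum = $675,749.
Difference $675,750 − $675,749 = +$1 applied to largest profit-interest units (Becker): Becker becomes $235,044.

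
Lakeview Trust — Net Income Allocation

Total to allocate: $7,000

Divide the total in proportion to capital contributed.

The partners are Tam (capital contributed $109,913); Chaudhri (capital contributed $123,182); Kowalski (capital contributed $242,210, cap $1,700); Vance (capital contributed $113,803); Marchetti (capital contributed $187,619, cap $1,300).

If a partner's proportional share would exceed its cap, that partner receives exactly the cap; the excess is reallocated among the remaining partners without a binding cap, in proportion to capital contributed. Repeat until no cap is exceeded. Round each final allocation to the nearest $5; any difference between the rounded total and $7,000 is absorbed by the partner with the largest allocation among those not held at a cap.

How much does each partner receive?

Capital contributed total: 776,727.
Unconstrained shares: Tam 990.56; Chaudhri 1,110.14; Kowalski 2,182.84; Vance 1,025.61; Marchetti 1,690.86.
Held at cap: Kowalski ($1,700), Marchetti ($1,300); balance $4,000 reallocated over remaining capital contributed 346,898.
Shares after redistribution: Tam 1,267.38 → $1,265; Chaudhri 1,420.38 → $1,420; Vance 1,312.24 → $1,310.
Rounding difference +$5 applied to Chaudhri → $1,425.

Tam: $1,265; Chaudhri: $1,425; Kowalski: $1,700; Vance: $1,310; Marchetti: $1,300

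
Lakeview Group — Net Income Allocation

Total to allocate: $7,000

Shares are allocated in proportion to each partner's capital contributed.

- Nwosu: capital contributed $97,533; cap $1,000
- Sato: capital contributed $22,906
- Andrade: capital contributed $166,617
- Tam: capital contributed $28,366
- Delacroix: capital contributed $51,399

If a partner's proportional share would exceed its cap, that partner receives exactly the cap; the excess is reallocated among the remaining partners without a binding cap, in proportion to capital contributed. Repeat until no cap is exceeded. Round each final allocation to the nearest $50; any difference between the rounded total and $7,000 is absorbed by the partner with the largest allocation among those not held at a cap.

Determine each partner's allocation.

Sum of capital contributed: 366,821.
Unconstrained shares: Nwosu 1,861.21; Sato 437.11; Andrade 3,179.53; Tam 541.30; Delacroix 980.84.
Cap binds for Nwosu ($1,000); balance $6,000 reallocated over remaining capital contributed 269,288.
Shares after redistribution: Sato 510.37 → $500; Andrade 3,712.39 → $3,700; Tam 632.02 → $650; Delacroix 1,145.22 → $1,150.

Nwosu: $1,000 · Sato: $500 · Andrade: $3,700 · Tam: $650 · Delacroix: $1,150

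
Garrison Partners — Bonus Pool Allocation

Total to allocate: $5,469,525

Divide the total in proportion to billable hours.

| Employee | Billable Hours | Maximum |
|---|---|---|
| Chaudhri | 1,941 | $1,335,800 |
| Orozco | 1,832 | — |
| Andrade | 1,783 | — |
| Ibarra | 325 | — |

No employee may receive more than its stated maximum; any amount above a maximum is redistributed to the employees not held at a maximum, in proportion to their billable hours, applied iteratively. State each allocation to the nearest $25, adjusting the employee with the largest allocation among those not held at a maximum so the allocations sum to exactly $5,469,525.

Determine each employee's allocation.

Chaudhri: $1,335,800 | Orozco: $1,922,075 | Andrade: $1,870,675 | Ibarra: $340,975

Sum of billable hours: 5,881.
Unconstrained shares: Chaudhri 1,805,194.36; Orozco 1,703,820.74; Andrade 1,658,249.12; Ibarra 302,260.78.
Capped: Chaudhri ($1,335,800); residual $4,133,725 reallocated over remaining billable hours 3,940.
Redistributed shares: Orozco 1,922,077.21 → $1,922,075; Andrade 1,870,667.94 → $1,870,675; Ibarra 340,979.85 → $340,975.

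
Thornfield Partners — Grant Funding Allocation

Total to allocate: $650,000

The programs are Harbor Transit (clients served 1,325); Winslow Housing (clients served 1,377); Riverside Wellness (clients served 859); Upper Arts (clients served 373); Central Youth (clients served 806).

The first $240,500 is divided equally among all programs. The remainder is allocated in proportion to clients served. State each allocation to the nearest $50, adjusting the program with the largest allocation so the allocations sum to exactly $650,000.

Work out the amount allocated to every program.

$240,500 shared equally gives $48,100 per program.
Remainder $409,500 by clients served (total 4,740): Harbor Transit 114,469.94 → $114,450; Winslow Housing 118,962.34 → $118,950; Riverside Wellness 74,211.08 → $74,200; Upper Arts 32,224.37 → $32,200; Central Youth 69,632.28 → $69,650.
Rounding difference +$50 on remainder applied to Winslow Housing.
Totals: Harbor Transit $48,100 + $114,450 = $162,550; Winslow Housing $48,100 + $119,000 = $167,100; Riverside Wellness $48,100 + $74,200 = $122,300; Upper Arts $48,100 + $32,200 = $80,300; Central Youth $48,100 + $69,650 = $117,750.

Harbor Transit: $162,550 | Winslow Housing: $167,100 | Riverside Wellness: $122,300 | Upper Arts: $80,300 | Central Youth: $117,750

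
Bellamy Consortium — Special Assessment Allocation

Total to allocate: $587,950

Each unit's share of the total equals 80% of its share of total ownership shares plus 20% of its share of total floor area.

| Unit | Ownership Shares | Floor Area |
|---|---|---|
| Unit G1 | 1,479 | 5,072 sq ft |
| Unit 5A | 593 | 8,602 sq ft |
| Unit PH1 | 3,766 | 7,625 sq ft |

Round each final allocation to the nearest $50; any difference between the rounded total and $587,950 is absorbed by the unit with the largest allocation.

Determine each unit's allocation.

Unit G1: $147,150 · Unit 5A: $95,250 · Unit PH1: $345,550

Ownership shares total 5,838; floor area total 21,299.
Combined weights (80% ownership shares + 20% floor area): Unit G1 0.2503; Unit 5A 0.1620; Unit PH1 0.5877.
Unrounded shares: Unit G1 147,163.18; Unit 5A 95,268.16; Unit PH1 345,518.67.
After rounding ($50): Unit G1 $147,150; Unit 5A $95,250; Unit PH1 $345,500. Sum = $587,900.
Difference $587,950 − $587,900 = +$50 applied to largest allocation (Unit PH1): Unit PH1 becomes $345,550.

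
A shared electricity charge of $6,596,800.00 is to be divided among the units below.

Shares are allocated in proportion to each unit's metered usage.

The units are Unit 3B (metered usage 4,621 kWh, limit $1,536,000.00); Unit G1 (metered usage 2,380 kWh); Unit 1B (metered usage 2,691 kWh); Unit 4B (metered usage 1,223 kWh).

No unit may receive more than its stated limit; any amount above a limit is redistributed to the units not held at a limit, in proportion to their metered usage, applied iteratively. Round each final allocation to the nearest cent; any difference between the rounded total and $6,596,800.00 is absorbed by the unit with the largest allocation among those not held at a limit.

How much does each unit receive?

Unit 3B: $1,536,000.00 · Unit G1: $1,913,680.33 · Unit 1B: $2,163,745.28 · Unit 4B: $983,374.39

Combined metered usage = 10,915.
Proportional shares (ignoring caps): Unit 3B 2,792,836.7201; Unit G1 1,438,422.7210; Unit 1B 1,626,384.6816; Unit 4B 739,155.8772.
Capped: Unit 3B ($1,536,000.00); residual $5,060,800.00 reallocated over remaining metered usage 6,294.
Remaining shares: Unit G1 1,913,680.3305 → $1,913,680.33; Unit 1B 2,163,745.2812 → $2,163,745.28; Unit 4B 983,374.3883 → $983,374.39.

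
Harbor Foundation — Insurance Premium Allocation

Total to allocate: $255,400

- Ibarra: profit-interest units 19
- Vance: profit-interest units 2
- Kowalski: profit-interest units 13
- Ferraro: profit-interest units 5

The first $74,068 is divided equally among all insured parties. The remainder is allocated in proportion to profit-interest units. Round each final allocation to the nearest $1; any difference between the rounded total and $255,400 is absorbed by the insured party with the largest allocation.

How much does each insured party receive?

Ibarra: $106,858 | Vance: $27,816 | Kowalski: $78,961 | Ferraro: $41,765

Equal tier: $74,068 ÷ 4 = $18,517 apiece.
Remainder $181,332 by profit-interest units (total 39): Ibarra 88,341.23 → $88,341; Vance 9,299.08 → $9,299; Kowalski 60,444.00 → $60,444; Ferraro 23,247.69 → $23,248.
Totals: Ibarra $18,517 + $88,341 = $106,858; Vance $18,517 + $9,299 = $27,816; Kowalski $18,517 + $60,444 = $78,961; Ferraro $18,517 + $23,248 = $41,765.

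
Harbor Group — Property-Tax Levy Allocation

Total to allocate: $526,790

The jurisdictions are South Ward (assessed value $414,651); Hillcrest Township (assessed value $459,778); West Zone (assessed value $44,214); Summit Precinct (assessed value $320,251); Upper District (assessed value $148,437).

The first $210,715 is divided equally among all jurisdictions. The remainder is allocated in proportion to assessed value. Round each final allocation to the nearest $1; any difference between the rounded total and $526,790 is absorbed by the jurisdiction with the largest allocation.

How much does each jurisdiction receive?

First tranche $210,715 split equally: $42,143 each.
Remainder $316,075 by assessed value (total 1,387,331): South Ward 94,469.75 → $94,470; Hillcrest Township 104,751.02 → $104,751; West Zone 10,073.26 → $10,073; Summit Precinct 72,962.64 → $72,963; Upper District 33,818.34 → $33,818.
Totals: South Ward $42,143 + $94,470 = $136,613; Hillcrest Township $42,143 + $104,751 = $146,894; West Zone $42,143 + $10,073 = $52,216; Summit Precinct $42,143 + $72,963 = $115,106; Upper District $42,143 + $33,818 = $75,961.

South Ward: $136,613 | Hillcrest Township: $146,894 | West Zone: $52,216 | Summit Precinct: $115,106 | Upper District: $75,961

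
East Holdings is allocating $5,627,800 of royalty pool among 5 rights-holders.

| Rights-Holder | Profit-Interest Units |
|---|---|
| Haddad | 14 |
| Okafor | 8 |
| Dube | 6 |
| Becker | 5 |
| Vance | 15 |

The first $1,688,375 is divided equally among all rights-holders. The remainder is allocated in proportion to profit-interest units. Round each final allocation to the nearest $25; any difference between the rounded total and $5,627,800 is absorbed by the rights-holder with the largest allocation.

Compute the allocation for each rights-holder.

Haddad: $1,486,675 | Okafor: $994,250 | Dube: $830,100 | Becker: $748,025 | Vance: $1,568,750

$1,688,375 shared equally gives $337,675 per rights-holder.
Remainder $3,939,425 by profit-interest units (total 48): Haddad 1,148,998.96 → $1,149,000; Okafor 656,570.83 → $656,575; Dube 492,428.12 → $492,425; Becker 410,356.77 → $410,350; Vance 1,231,070.31 → $1,231,075.
Totals: Haddad $337,675 + $1,149,000 = $1,486,675; Okafor $337,675 + $656,575 = $994,250; Dube $337,675 + $492,425 = $830,100; Becker $337,675 + $410,350 = $748,025; Vance $337,675 + $1,231,075 = $1,568,750.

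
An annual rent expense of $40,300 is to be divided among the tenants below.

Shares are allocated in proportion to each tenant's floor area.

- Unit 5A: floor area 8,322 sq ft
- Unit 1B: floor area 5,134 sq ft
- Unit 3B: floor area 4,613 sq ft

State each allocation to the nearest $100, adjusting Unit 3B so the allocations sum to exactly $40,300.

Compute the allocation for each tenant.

Floor area total: 18,069.
Proportional shares: Unit 5A 8,322/18,069 × $40,300 = 18,560.88; Unit 1B 5,134/18,069 × $40,300 = 11,450.56; Unit 3B 4,613/18,069 × $40,300 = 10,288.55.
At nearest $100: Unit 5A $18,600; Unit 1B $11,500; Unit 3B $10,300. Sum = $40,400.
Difference $40,300 − $40,400 = −$100 applied to Unit 3B: Unit 3B becomes $10,200.

Unit 5A: $18,600; Unit 1B: $11,500; Unit 3B: $10,200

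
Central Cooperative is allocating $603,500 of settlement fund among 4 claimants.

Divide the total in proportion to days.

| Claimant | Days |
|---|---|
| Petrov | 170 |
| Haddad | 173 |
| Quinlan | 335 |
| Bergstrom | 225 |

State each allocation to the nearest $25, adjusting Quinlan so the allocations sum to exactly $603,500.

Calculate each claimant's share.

Petrov: $113,625; Haddad: $115,625; Quinlan: $223,875; Bergstrom: $150,375

Total days = 903.
Raw shares: Petrov 170/903 × $603,500 = 113,615.73; Haddad 173/903 × $603,500 = 115,620.71; Quinlan 335/903 × $603,500 = 223,889.81; Bergstrom 225/903 × $603,500 = 150,373.75.
Rounded to nearest $25: Petrov $113,625; Haddad $115,625; Quinlan $223,900; Bergstrom $150,375. Sum = $603,525.
Difference $603,500 − $603,525 = −$25 applied to Quinlan: Quinlan becomes $223,875.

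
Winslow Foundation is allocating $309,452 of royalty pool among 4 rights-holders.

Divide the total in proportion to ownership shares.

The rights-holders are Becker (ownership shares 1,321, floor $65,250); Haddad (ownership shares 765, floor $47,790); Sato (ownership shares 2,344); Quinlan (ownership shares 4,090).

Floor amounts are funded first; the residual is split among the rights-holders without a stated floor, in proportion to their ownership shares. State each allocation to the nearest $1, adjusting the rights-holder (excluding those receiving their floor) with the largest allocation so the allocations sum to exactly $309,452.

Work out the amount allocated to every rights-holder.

Fund the minimums — Becker $65,250; Haddad $47,790. Balance $196,412.
Balance split over remaining ownership shares 6,434: Sato 71,555.76 → $71,556; Quinlan 124,856.24 → $124,856.

Becker: $65,250 · Haddad: $47,790 · Sato: $71,556 · Quinlan: $124,856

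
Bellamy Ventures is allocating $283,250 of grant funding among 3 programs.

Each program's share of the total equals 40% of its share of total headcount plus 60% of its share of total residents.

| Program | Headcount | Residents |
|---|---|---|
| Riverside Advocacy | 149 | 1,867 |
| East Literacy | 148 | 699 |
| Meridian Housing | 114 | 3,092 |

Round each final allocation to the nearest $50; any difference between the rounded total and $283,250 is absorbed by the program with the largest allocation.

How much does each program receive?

Headcount total 411; residents total 5,658.
Combined weights (40% headcount + 60% residents): Riverside Advocacy 0.3430; East Literacy 0.2182; Meridian Housing 0.4388.
Raw shares: Riverside Advocacy 97,153.99; East Literacy 61,794.97; Meridian Housing 124,301.04.
Rounded to nearest $50: Riverside Advocacy $97,150; East Literacy $61,800; Meridian Housing $124,300. Sum = $283,250.
Sum already equals the total — no adjustment.

Riverside Advocacy: $97,150 · East Literacy: $61,800 · Meridian Housing: $124,300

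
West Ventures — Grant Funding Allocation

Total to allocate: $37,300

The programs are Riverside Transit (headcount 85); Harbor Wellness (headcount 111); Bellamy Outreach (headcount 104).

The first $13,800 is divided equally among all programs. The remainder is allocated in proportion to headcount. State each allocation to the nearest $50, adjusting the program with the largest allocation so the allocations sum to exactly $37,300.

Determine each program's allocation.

Equal tier: $13,800 ÷ 3 = $4,600 apiece.
Remainder $23,500 by headcount (total 300): Riverside Transit 6,658.33 → $6,650; Harbor Wellness 8,695.00 → $8,700; Bellamy Outreach 8,146.67 → $8,150.
Totals: Riverside Transit $4,600 + $6,650 = $11,250; Harbor Wellness $4,600 + $8,700 = $13,300; Bellamy Outreach $4,600 + $8,150 = $12,750.

Riverside Transit: $11,250 · Harbor Wellness: $13,300 · Bellamy Outreach: $12,750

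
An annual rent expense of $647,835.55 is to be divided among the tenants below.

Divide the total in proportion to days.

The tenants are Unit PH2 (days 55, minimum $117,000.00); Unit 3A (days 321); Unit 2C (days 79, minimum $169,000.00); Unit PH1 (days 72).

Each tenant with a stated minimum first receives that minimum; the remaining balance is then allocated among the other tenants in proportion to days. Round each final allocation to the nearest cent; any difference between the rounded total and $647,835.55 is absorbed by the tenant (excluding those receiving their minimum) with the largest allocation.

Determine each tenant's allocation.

Unit PH2: $117,000.00 · Unit 3A: $295,545.07 · Unit 2C: $169,000.00 · Unit PH1: $66,290.48

Minimums first: Unit PH2 $117,000.00; Unit 2C $169,000.00. Remaining pool $361,835.55.
Remaining pool split over remaining days 393: Unit 3A 295,545.0676 → $295,545.07; Unit PH1 66,290.4824 → $66,290.48.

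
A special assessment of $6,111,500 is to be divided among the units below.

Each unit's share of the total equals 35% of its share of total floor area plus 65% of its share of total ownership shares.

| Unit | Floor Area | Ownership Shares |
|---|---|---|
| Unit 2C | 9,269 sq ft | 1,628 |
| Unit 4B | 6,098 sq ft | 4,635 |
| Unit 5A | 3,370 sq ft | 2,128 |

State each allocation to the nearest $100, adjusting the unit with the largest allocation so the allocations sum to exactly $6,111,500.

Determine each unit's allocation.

Floor area total 18,737; ownership shares total 8,391.
Combined weights (35% floor area + 65% ownership shares): Unit 2C 0.2993; Unit 4B 0.4730; Unit 5A 0.2278.
Raw shares: Unit 2C 1,828,882.80; Unit 4B 2,890,456.63; Unit 5A 1,392,160.57.
At nearest $100: Unit 2C $1,828,900; Unit 4B $2,890,500; Unit 5A $1,392,200. Sum = $6,111,600.
Difference $6,111,500 − $6,111,600 = −$100 applied to largest allocation (Unit 4B): Unit 4B becomes $2,890,400.

Unit 2C: $1,828,900 | Unit 4B: $2,890,400 | Unit 5A: $1,392,200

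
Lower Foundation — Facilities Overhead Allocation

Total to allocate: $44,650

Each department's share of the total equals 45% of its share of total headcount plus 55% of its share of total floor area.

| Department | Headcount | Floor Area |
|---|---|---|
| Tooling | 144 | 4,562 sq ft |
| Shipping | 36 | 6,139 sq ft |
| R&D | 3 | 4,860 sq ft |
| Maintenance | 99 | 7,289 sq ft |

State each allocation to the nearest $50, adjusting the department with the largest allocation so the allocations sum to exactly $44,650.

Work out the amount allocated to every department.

Tooling: $15,150; Shipping: $9,150; R&D: $5,450; Maintenance: $14,900

Totals — headcount 282, floor area 22,850.
Combined weights (45% headcount + 55% floor area): Tooling 0.3396; Shipping 0.2052; R&D 0.1218; Maintenance 0.3334.
Pro-rata amounts: Tooling 15,162.90; Shipping 9,162.75; R&D 5,436.92; Maintenance 14,887.43.
Rounded to nearest $50: Tooling $15,150; Shipping $9,150; R&D $5,450; Maintenance $14,900. Sum = $44,650.
No rounding difference to absorb.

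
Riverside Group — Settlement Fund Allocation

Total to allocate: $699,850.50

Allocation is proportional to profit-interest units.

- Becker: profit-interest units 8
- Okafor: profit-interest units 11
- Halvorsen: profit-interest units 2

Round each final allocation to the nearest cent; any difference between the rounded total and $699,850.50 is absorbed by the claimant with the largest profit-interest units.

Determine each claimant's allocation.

Profit-interest units total: 8 + 11 + 2 = 21.
Raw shares: Becker 266,609.7143; Okafor 366,588.3571; Halvorsen 66,652.4286.
Rounded to nearest cent: Becker $266,609.71; Okafor $366,588.36; Halvorsen $66,652.43. Sum = $699,850.50.
No rounding difference to absorb.

Becker: $266,609.71; Okafor: $366,588.36; Halvorsen: $66,652.43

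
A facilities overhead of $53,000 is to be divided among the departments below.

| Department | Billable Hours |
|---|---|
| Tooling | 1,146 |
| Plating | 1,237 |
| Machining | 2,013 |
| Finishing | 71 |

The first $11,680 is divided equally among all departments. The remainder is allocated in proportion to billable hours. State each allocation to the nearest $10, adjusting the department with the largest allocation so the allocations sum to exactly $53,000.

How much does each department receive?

Equal tier: $11,680 ÷ 4 = $2,920 apiece.
Remainder $41,320 by billable hours (total 4,467): Tooling 10,600.56 → $10,600; Plating 11,442.32 → $11,440; Machining 18,620.36 → $18,620; Finishing 656.75 → $660.
Totals: Tooling $2,920 + $10,600 = $13,520; Plating $2,920 + $11,440 = $14,360; Machining $2,920 + $18,620 = $21,540; Finishing $2,920 + $660 = $3,580.

Tooling: $13,520 · Plating: $14,360 · Machining: $21,540 · Finishing: $3,580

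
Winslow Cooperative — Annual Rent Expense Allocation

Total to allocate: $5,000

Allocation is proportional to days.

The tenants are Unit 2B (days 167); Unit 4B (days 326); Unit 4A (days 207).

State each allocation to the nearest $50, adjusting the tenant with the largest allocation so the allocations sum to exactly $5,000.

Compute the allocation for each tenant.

Unit 2B: $1,200; Unit 4B: $2,300; Unit 4A: $1,500

Total days = 700.
Pro-rata amounts: Unit 2B 167/700 × $5,000 = 1,192.86; Unit 4B 326/700 × $5,000 = 2,328.57; Unit 4A 207/700 × $5,000 = 1,478.57.
Rounded to nearest $50: Unit 2B $1,200; Unit 4B $2,350; Unit 4A $1,500. Sum = $5,050.
Difference $5,000 − $5,050 = −$50 applied to largest allocation (Unit 4B): Unit 4B becomes $2,300.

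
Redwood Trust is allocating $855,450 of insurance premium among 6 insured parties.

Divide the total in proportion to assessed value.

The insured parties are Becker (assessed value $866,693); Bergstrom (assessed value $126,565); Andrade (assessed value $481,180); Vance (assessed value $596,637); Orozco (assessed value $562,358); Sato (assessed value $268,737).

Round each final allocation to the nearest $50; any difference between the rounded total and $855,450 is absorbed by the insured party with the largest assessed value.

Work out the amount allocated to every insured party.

Combined assessed value = 2,902,170.
Pro-rata amounts: Becker 866,693/2,902,170 × $855,450 = 255,468.33; Bergstrom 126,565/2,902,170 × $855,450 = 37,306.58; Andrade 481,180/2,902,170 × $855,450 = 141,833.67; Vance 596,637/2,902,170 × $855,450 = 175,866.03; Orozco 562,358/2,902,170 × $855,450 = 165,761.88; Sato 268,737/2,902,170 × $855,450 = 79,213.51.
Rounded to nearest $50: Becker $255,450; Bergstrom $37,300; Andrade $141,850; Vance $175,850; Orozco $165,750; Sato $79,200. Sum = $855,400.
Difference $855,450 − $855,400 = +$50 applied to largest assessed value (Becker): Becker becomes $255,500.

Becker: $255,500 | Bergstrom: $37,300 | Andrade: $141,850 | Vance: $175,850 | Orozco: $165,750 | Sato: $79,200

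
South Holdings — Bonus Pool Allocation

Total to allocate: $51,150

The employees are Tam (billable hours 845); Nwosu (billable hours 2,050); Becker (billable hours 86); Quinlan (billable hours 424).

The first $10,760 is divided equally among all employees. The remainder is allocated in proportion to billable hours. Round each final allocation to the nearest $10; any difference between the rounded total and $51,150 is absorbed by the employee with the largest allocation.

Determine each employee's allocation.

$10,760 shared equally gives $2,690 per employee.
Remainder $40,390 by billable hours (total 3,405): Tam 10,023.36 → $10,020; Nwosu 24,317.03 → $24,320; Becker 1,020.13 → $1,020; Quinlan 5,029.47 → $5,030.
Totals: Tam $2,690 + $10,020 = $12,710; Nwosu $2,690 + $24,320 = $27,010; Becker $2,690 + $1,020 = $3,710; Quinlan $2,690 + $5,030 = $7,720.

Tam: $12,710 | Nwosu: $27,010 | Becker: $3,710 | Quinlan: $7,720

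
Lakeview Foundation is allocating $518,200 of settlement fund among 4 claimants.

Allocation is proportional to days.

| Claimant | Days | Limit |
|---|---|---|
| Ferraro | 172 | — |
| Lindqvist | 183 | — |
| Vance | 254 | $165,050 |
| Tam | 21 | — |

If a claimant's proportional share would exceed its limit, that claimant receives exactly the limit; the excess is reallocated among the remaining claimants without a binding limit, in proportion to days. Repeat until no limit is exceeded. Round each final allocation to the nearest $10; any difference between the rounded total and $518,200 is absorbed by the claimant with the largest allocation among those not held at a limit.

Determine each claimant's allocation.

Ferraro: $161,550 · Lindqvist: $171,880 · Vance: $165,050 · Tam: $19,720

Combined days = 630.
Unconstrained shares: Ferraro 141,476.83; Lindqvist 150,524.76; Vance 208,925.08; Tam 17,273.33.
Cap binds for Vance ($165,050); residual $353,150 reallocated over remaining days 376.
Remaining shares: Ferraro 161,547.34 → $161,550; Lindqvist 171,878.86 → $171,880; Tam 19,723.80 → $19,720.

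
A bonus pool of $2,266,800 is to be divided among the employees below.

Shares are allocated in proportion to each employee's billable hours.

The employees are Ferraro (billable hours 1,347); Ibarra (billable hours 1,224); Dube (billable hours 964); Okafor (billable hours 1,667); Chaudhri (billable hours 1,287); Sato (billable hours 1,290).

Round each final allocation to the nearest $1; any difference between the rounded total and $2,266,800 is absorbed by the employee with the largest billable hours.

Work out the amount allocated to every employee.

Ferraro: $392,516 | Ibarra: $356,674 | Dube: $280,910 | Okafor: $485,762 | Chaudhri: $375,032 | Sato: $375,906

Combined billable hours = 7,779.
Unrounded shares: Ferraro 1,347/7,779 × $2,266,800 = 392,515.70; Ibarra 1,224/7,779 × $2,266,800 = 356,673.51; Dube 964/7,779 × $2,266,800 = 280,909.53; Okafor 1,667/7,779 × $2,266,800 = 485,763.67; Chaudhri 1,287/7,779 × $2,266,800 = 375,031.70; Sato 1,290/7,779 × $2,266,800 = 375,905.90.
Rounded to nearest $1: Ferraro $392,516; Ibarra $356,674; Dube $280,910; Okafor $485,764; Chaudhri $375,032; Sato $375,906. Sum = $2,266,802.
Difference $2,266,800 − $2,266,802 = −$2 applied to largest billable hours (Okafor): Okafor becomes $485,762.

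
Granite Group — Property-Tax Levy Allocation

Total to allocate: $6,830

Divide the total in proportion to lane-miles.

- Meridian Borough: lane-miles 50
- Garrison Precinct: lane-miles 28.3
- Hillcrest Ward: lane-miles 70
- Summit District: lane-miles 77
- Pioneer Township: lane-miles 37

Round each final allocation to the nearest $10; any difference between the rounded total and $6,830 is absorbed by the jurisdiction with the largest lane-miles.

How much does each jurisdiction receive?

Meridian Borough: $1,300; Garrison Precinct: $740; Hillcrest Ward: $1,820; Summit District: $2,010; Pioneer Township: $960

Combined lane-miles = 262.3.
Pro-rata amounts: Meridian Borough 50/262.3 × $6,830 = 1,301.94; Garrison Precinct 28.3/262.3 × $6,830 = 736.90; Hillcrest Ward 70/262.3 × $6,830 = 1,822.72; Summit District 77/262.3 × $6,830 = 2,004.99; Pioneer Township 37/262.3 × $6,830 = 963.44.
After rounding ($10): Meridian Borough $1,300; Garrison Precinct $740; Hillcrest Ward $1,820; Summit District $2,000; Pioneer Township $960. Sum = $6,820.
Difference $6,830 − $6,820 = +$10 applied to largest lane-miles (Summit District): Summit District becomes $2,010.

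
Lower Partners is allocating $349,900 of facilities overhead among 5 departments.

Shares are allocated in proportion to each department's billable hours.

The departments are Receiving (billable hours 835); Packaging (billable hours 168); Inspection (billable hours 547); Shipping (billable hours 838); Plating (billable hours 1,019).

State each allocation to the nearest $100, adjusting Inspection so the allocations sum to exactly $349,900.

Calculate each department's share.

Receiving: $85,800 | Packaging: $17,300 | Inspection: $56,000 | Shipping: $86,100 | Plating: $104,700

Sum of billable hours: 3,407.
Pro-rata amounts: Receiving 835/3,407 × $349,900 = 85,754.77; Packaging 168/3,407 × $349,900 = 17,253.65; Inspection 547/3,407 × $349,900 = 56,177.08; Shipping 838/3,407 × $349,900 = 86,062.87; Plating 1,019/3,407 × $349,900 = 104,651.63.
At nearest $100: Receiving $85,800; Packaging $17,300; Inspection $56,200; Shipping $86,100; Plating $104,700. Sum = $350,100.
Difference $349,900 − $350,100 = −$200 applied to Inspection: Inspection becomes $56,000.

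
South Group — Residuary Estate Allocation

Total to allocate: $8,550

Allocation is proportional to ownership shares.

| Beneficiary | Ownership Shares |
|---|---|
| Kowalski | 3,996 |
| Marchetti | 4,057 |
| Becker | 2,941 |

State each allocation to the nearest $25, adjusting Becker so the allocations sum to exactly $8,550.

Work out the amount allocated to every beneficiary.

Ownership shares total: 10,994.
Pro-rata amounts: Kowalski 3,996/10,994 × $8,550 = 3,107.68; Marchetti 4,057/10,994 × $8,550 = 3,155.12; Becker 2,941/10,994 × $8,550 = 2,287.21.
Rounded to nearest $25: Kowalski $3,100; Marchetti $3,150; Becker $2,275. Sum = $8,525.
Difference $8,550 − $8,525 = +$25 applied to Becker: Becker becomes $2,300.

Kowalski: $3,100; Marchetti: $3,150; Becker: $2,300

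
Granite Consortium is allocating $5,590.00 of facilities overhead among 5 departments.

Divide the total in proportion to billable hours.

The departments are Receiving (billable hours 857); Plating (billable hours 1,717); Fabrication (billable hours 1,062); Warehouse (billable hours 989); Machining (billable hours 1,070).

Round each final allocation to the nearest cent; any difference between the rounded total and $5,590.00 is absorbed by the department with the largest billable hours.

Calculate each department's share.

Sum of billable hours: 857 + 1,717 + 1,062 + 989 + 1,070 = 5,695.
Unrounded shares: Receiving 841.1993; Plating 1,685.3433; Fabrication 1,042.4197; Warehouse 970.7656; Machining 1,050.2722.
Rounded to nearest cent: Receiving $841.20; Plating $1,685.34; Fabrication $1,042.42; Warehouse $970.77; Machining $1,050.27. Sum = $5,590.00.
Rounded total matches; no reconciliation needed.

Receiving: $841.20 | Plating: $1,685.34 | Fabrication: $1,042.42 | Warehouse: $970.77 | Machining: $1,050.27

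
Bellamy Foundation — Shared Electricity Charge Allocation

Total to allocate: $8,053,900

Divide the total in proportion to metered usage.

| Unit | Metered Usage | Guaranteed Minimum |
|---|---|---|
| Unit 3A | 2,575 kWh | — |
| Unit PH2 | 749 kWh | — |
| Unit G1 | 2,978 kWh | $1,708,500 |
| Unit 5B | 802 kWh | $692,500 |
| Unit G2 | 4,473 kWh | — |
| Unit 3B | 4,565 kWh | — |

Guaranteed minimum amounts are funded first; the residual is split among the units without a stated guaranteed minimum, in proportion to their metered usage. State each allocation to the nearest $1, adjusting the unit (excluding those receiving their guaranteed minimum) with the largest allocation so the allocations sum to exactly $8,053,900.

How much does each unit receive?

Guaranteed amounts: Unit G1 $1,708,500; Unit 5B $692,500. Remaining pool $5,652,900.
Remaining pool split over remaining metered usage 12,362: Unit 3A 1,177,496.97 → $1,177,497; Unit PH2 342,503.00 → $342,503; Unit G2 2,045,415.12 → $2,045,415; Unit 3B 2,087,484.91 → $2,087,485.

Unit 3A: $1,177,497 | Unit PH2: $342,503 | Unit G1: $1,708,500 | Unit 5B: $692,500 | Unit G2: $2,045,415 | Unit 3B: $2,087,485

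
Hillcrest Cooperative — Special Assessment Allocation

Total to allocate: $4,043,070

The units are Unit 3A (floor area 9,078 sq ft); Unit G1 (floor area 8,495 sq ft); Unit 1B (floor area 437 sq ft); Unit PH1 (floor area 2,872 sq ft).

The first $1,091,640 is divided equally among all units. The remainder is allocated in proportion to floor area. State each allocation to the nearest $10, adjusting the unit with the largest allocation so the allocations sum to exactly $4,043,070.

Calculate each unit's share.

Unit 3A: $1,555,990 · Unit G1: $1,473,580 · Unit 1B: $334,670 · Unit PH1: $678,830

Equal tier: $1,091,640 ÷ 4 = $272,910 apiece.
Remainder $2,951,430 by floor area (total 20,882): Unit 3A 1,283,070.66 → $1,283,070; Unit G1 1,200,670.33 → $1,200,670; Unit 1B 61,764.91 → $61,760; Unit PH1 405,924.10 → $405,920.
Rounding difference +$10 on remainder applied to Unit 3A.
Totals: Unit 3A $272,910 + $1,283,080 = $1,555,990; Unit G1 $272,910 + $1,200,670 = $1,473,580; Unit 1B $272,910 + $61,760 = $334,670; Unit PH1 $272,910 + $405,920 = $678,830.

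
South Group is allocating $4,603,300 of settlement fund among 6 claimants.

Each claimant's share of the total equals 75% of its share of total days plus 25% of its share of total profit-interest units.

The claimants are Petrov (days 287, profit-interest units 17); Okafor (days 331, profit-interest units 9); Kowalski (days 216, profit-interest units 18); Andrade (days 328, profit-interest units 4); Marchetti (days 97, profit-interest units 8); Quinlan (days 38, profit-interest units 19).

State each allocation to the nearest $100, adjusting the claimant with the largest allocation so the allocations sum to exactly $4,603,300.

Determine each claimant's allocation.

Totals — days 1,297, profit-interest units 75.
Blended shares (75% days + 25% profit-interest units): Petrov 0.2226; Okafor 0.2214; Kowalski 0.1849; Andrade 0.2030; Marchetti 0.0828; Quinlan 0.0853.
Proportional shares: Petrov 1,024,816.91; Okafor 1,019,185.53; Kowalski 851,166.85; Andrade 934,478.18; Marchetti 380,958.27; Quinlan 392,694.26.
Rounded to nearest $100: Petrov $1,024,800; Okafor $1,019,200; Kowalski $851,200; Andrade $934,500; Marchetti $381,000; Quinlan $392,700. Sum = $4,603,400.
Difference $4,603,300 − $4,603,400 = −$100 applied to largest allocation (Petrov): Petrov becomes $1,024,700.

Petrov: $1,024,700 · Okafor: $1,019,200 · Kowalski: $851,200 · Andrade: $934,500 · Marchetti: $381,000 · Quinlan: $392,700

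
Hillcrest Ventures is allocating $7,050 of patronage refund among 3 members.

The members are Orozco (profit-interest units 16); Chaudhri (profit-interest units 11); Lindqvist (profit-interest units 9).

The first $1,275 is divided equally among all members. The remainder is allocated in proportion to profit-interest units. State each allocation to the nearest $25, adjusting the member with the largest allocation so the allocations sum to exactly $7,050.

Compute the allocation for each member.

Orozco: $2,975 · Chaudhri: $2,200 · Lindqvist: $1,875

$1,275 shared equally gives $425 per member.
Remainder $5,775 by profit-interest units (total 36): Orozco 2,566.67 → $2,575; Chaudhri 1,764.58 → $1,775; Lindqvist 1,443.75 → $1,450.
Rounding difference −$25 on remainder applied to Orozco.
Totals: Orozco $425 + $2,550 = $2,975; Chaudhri $425 + $1,775 = $2,200; Lindqvist $425 + $1,450 = $1,875.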